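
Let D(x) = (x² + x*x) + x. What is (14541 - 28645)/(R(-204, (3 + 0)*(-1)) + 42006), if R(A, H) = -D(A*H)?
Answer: 164/8229 ≈ 0.019930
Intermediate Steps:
D(x) = x + 2*x² (D(x) = (x² + x²) + x = 2*x² + x = x + 2*x²)
R(A, H) = -A*H*(1 + 2*A*H) (R(A, H) = -A*H*(1 + 2*(A*H)) = -A*H*(1 + 2*A*H))
(14541 - 28645)/(R(-204, (3 + 0)*(-1)) + 42006) = (14541 - 28645)/(-1*(-204)*(3 + 0)*(-1)*(1 + 2*(-204)*((3 + 0)*(-1))) + 42006) = -14104/(-1*(-204)*3*(-1)*(1 + 2*(-204)*(3*(-1))) + 42006) = -14104/(-1*(-204)*(-3)*(1 + 2*(-204)*(-3)) + 42006) = -14104/(-1*(-204)*(-3)*(1 + 1224) + 42006) = -14104/(-1*(-204)*(-3)*1225 + 42006) = -14104/(-749700 + 42006) = -14104/(-707694) = -14104*(-1/707694) = 164/8229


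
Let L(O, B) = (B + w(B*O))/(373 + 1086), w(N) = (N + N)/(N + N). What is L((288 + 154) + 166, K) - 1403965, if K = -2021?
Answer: -2048386955/1459 ≈ -1.4040e+6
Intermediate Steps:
w(N) = 1 (w(N) = (2*N)/((2*N)) = (2*N)*(1/(2*N)) = 1)
L(O, B) = 1/1459 + B/1459 (L(O, B) = (B + 1)/(373 + 1086) = (1 + B)/1459 = (1 + B)*(1/1459) = 1/1459 + B/1459)
L((288 + 154) + 166, K) - 1403965 = (1/1459 + (1/1459)*(-2021)) - 1403965 = (1/1459 - 2021/1459) - 1403965 = -2020/1459 - 1403965 = -2048386955/1459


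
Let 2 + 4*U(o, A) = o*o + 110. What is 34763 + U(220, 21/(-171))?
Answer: 46890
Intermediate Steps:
U(o, A) = 27 + o²/4 (U(o, A) = -½ + (o*o + 110)/4 = -½ + (o² + 110)/4 = -½ + (110 + o²)/4 = -½ + (55/2 + o²/4) = 27 + o²/4)
34763 + U(220, 21/(-171)) = 34763 + (27 + (¼)*220²) = 34763 + (27 + (¼)*48400) = 34763 + (27 + 12100) = 34763 + 12127 = 46890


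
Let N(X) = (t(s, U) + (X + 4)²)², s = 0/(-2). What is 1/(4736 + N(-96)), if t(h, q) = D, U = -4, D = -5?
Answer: 1/71559417 ≈ 1.3974e-8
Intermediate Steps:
s = 0 (s = 0*(-½) = 0)
t(h, q) = -5
N(X) = (-5 + (4 + X)²)² (N(X) = (-5 + (X + 4)²)² = (-5 + (4 + X)²)²)
1/(4736 + N(-96)) = 1/(4736 + (-5 + (4 - 96)²)²) = 1/(4736 + (-5 + (-92)²)²) = 1/(4736 + (-5 + 8464)²) = 1/(4736 + 8459²) = 1/(4736 + 71554681) = 1/71559417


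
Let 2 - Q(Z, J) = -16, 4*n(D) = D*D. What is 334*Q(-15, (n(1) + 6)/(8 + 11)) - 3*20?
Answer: 5952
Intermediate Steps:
n(D) = D²/4 (n(D) = (D*D)/4 = D²/4)
Q(Z, J) = 18 (Q(Z, J) = 2 - 1*(-16) = 2 + 16 = 18)
334*Q(-15, (n(1) + 6)/(8 + 11)) - 3*20 = 334*18 - 3*20 = 6012 - 60 = 5952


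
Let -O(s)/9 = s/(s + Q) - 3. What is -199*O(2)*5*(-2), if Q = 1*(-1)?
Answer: 17910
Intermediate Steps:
Q = -1
O(s) = 27 - 9*s/(-1 + s) (O(s) = -9*(s/(s - 1) - 3) = -9*(s/(-1 + s) - 3) = -9*(-3 + s/(-1 + s)) = 27 - 9*s/(-1 + s))
-199*O(2)*5*(-2) = -199*(9*(-3 + 2*2)/(-1 + 2))*5*(-2) = -199*(9*(-3 + 4)/1)*5*(-2) = -199*(9*1*1)*5*(-2) = -199*9*5*(-2) = -8955*(-2) = -199*(-90) = 17910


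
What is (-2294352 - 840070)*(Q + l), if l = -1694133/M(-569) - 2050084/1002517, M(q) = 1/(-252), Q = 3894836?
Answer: -1353759101996165333800/1002517 ≈ -1.3504e+15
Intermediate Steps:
M(q) = -1/252
l = 427996075405688/1002517 (l = -1694133/(-1/252) - 2050084/1002517 = -1694133*(-252) - 2050084*1/1002517 = 426921516 - 2050084/1002517 = 427996075405688/1002517 ≈ 4.2692e+8)
(-2294352 - 840070)*(Q + l) = (-2294352 - 840070)*(3894836 + 427996075405688/1002517) = -3134422*431900714707900/1002517 = -1353759101996165333800/1002517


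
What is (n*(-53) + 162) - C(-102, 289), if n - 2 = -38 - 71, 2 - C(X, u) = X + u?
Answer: 6018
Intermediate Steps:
C(X, u) = 2 - X - u (C(X, u) = 2 - (X + u) = 2 + (-X - u) = 2 - X - u)
n = -107 (n = 2 + (-38 - 71) = 2 - 109 = -107)
(n*(-53) + 162) - C(-102, 289) = (-107*(-53) + 162) - (2 - 1*(-102) - 1*289) = (5671 + 162) - (2 + 102 - 289) = 5833 - 1*(-185) = 5833 + 185 = 6018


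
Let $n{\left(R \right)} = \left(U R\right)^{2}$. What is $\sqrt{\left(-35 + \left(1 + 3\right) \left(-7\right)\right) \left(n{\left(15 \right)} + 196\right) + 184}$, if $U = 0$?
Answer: $2 i \sqrt{3041} \approx 110.29 i$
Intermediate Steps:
$n{\left(R \right)} = 0$ ($n{\left(R \right)} = \left(0 R\right)^{2} = 0^{2} = 0$)
$\sqrt{\left(-35 + \left(1 + 3\right) \left(-7\right)\right) \left(n{\left(15 \right)} + 196\right) + 184} = \sqrt{\left(-35 + \left(1 + 3\right) \left(-7\right)\right) \left(0 + 196\right) + 184} = \sqrt{\left(-35 + 4 \left(-7\right)\right) 196 + 184} = \sqrt{\left(-35 - 28\right) 196 + 184} = \sqrt{\left(-63\right) 196 + 184} = \sqrt{-12348 + 184} = \sqrt{-12164} = 2 i \sqrt{3041}$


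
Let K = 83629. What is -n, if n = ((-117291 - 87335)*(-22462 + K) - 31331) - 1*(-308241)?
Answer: 12516081632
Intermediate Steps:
n = -12516081632 (n = ((-117291 - 87335)*(-22462 + 83629) - 31331) - 1*(-308241) = (-204626*61167 - 31331) + 308241 = (-12516358542 - 31331) + 308241 = -12516389873 + 308241 = -12516081632)
-n = -1*(-12516081632) = 12516081632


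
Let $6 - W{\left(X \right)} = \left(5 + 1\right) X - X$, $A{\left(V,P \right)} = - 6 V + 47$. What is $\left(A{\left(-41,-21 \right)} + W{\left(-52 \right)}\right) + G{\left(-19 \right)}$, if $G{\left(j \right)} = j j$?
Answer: $920$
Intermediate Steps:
$A{\left(V,P \right)} = 47 - 6 V$
$G{\left(j \right)} = j^{2}$
$W{\left(X \right)} = 6 - 5 X$ ($W{\left(X \right)} = 6 - \left(\left(5 + 1\right) X - X\right) = 6 - \left(6 X - X\right) = 6 - 5 X$)
$\left(A{\left(-41,-21 \right)} + W{\left(-52 \right)}\right) + G{\left(-19 \right)} = \left(\left(47 - -246\right) + \left(6 - -260\right)\right) + \left(-19\right)^{2} = \left(\left(47 + 246\right) + \left(6 + 260\right)\right) + 361 = \left(293 + 266\right) + 361 = 559 + 361 = 920$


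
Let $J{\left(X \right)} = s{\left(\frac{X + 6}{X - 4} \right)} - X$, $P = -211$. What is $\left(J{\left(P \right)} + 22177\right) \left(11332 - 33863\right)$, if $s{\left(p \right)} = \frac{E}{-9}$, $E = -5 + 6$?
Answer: $- \frac{4539793721}{9} \approx -5.0442 \cdot 10^{8}$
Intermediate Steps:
$E = 1$
$s{\left(p \right)} = - \frac{1}{9}$ ($s{\left(p \right)} = 1 \frac{1}{-9} = 1 \left(- \frac{1}{9}\right) = - \frac{1}{9}$)
$J{\left(X \right)} = - \frac{1}{9} - X$
$\left(J{\left(P \right)} + 22177\right) \left(11332 - 33863\right) = \left(\left(- \frac{1}{9} - -211\right) + 22177\right) \left(11332 - 33863\right) = \left(\left(- \frac{1}{9} + 211\right) + 22177\right) \left(-22531\right) = \left(\frac{1898}{9} + 22177\right) \left(-22531\right) = \frac{201491}{9} \left(-22531\right) = - \frac{4539793721}{9}$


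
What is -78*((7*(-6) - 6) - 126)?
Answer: 13572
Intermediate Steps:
-78*((7*(-6) - 6) - 126) = -78*((-42 - 6) - 126) = -78*(-48 - 126) = -78*(-174) = 13572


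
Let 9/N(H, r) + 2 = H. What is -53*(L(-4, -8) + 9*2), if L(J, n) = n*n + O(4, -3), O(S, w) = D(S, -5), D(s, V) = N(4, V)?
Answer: -9169/2 ≈ -4584.5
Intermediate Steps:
N(H, r) = 9/(-2 + H)
D(s, V) = 9/2 (D(s, V) = 9/(-2 + 4) = 9/2)
O(S, w) = 9/2
L(J, n) = 9/2 + n**2 (L(J, n) = n*n + 9/2 = n**2 + 9/2 = 9/2 + n**2)
-53*(L(-4, -8) + 9*2) = -53*((9/2 + (-8)**2) + 9*2) = -53*((9/2 + 64) + 18) = -53*(137/2 + 18) = -53*173/2 = -9169/2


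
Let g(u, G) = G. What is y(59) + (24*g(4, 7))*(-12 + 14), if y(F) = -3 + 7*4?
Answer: 361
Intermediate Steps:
y(F) = 25 (y(F) = -3 + 28 = 25)
y(59) + (24*g(4, 7))*(-12 + 14) = 25 + (24*7)*(-12 + 14) = 25 + 168*2 = 25 + 336 = 361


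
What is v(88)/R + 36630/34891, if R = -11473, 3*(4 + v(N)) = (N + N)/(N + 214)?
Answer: 5146922042/4901024667 ≈ 1.0502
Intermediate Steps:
v(N) = -4 + 2*N/(3*(214 + N)) (v(N) = -4 + ((N + N)/(N + 214))/3 = -4 + ((2*N)/(214 + N))/3 = -4 + (2*N/(214 + N))/3 = -4 + 2*N/(3*(214 + N)))
v(88)/R + 36630/34891 = (2*(-1284 - 5*88)/(3*(214 + 88)))/(-11473) + 36630/34891 = ((⅔)*(-1284 - 440)/302)*(-1/11473) + 36630*(1/34891) = ((⅔)*(1/302)*(-1724))*(-1/11473) + 990/943 = -1724/453*(-1/11473) + 990/943 = 1724/5197269 + 990/943 = 5146922042/4901024667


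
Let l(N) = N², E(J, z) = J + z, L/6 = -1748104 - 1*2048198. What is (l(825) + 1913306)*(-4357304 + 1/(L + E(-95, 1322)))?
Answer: -257433397909385601971/22776585 ≈ -1.1303e+13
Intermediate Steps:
L = -22777812 (L = 6*(-1748104 - 1*2048198) = 6*(-1748104 - 2048198) = 6*(-3796302) = -22777812)
(l(825) + 1913306)*(-4357304 + 1/(L + E(-95, 1322))) = (825² + 1913306)*(-4357304 + 1/(-22777812 + (-95 + 1322))) = (680625 + 1913306)*(-4357304 + 1/(-22777812 + 1227)) = 2593931*(-4357304 + 1/(-22776585)) = 2593931*(-4357304 - 1/22776585) = 2593931*(-99244504926841/22776585) = -257433397909385601971/22776585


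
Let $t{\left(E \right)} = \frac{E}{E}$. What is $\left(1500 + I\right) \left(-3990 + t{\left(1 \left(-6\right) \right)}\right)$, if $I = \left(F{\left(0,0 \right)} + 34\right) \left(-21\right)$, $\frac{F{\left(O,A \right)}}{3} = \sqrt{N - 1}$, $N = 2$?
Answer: $-2884047$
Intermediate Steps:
$F{\left(O,A \right)} = 3$ ($F{\left(O,A \right)} = 3 \sqrt{2 - 1} = 3 \sqrt{1} = 3 \cdot 1 = 3$)
$t{\left(E \right)} = 1$
$I = -777$ ($I = \left(3 + 34\right) \left(-21\right) = 37 \left(-21\right) = -777$)
$\left(1500 + I\right) \left(-3990 + t{\left(1 \left(-6\right) \right)}\right) = \left(1500 - 777\right) \left(-3990 + 1\right) = 723 \left(-3989\right) = -2884047$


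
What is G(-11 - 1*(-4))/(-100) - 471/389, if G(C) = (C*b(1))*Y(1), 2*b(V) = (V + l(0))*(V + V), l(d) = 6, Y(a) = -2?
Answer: -42611/19450 ≈ -2.1908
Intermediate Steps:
b(V) = V*(6 + V) (b(V) = ((V + 6)*(V + V))/2 = ((6 + V)*(2*V))/2 = (2*V*(6 + V))/2 = V*(6 + V))
G(C) = -14*C (G(C) = (C*(1*(6 + 1)))*(-2) = (C*(1*7))*(-2) = (C*7)*(-2) = (7*C)*(-2) = -14*C)
G(-11 - 1*(-4))/(-100) - 471/389 = -14*(-11 - 1*(-4))/(-100) - 471/389 = -14*(-11 + 4)*(-1/100) - 471*1/389 = -14*(-7)*(-1/100) - 471/389 = 98*(-1/100) - 471/389 = -49/50 - 471/389 = -42611/19450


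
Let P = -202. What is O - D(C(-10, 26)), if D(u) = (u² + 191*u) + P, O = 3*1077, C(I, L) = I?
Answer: 5243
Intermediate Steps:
O = 3231
D(u) = -202 + u² + 191*u (D(u) = (u² + 191*u) - 202 = -202 + u² + 191*u)
O - D(C(-10, 26)) = 3231 - (-202 + (-10)² + 191*(-10)) = 3231 - (-202 + 100 - 1910) = 3231 - 1*(-2012) = 3231 + 2012 = 5243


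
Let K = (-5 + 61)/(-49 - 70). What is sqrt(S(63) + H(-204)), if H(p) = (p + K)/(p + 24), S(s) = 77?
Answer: 11*sqrt(41990)/255 ≈ 8.8394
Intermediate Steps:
K = -8/17 (K = 56/(-119) = 56*(-1/119) = -8/17 ≈ -0.47059)
H(p) = (-8/17 + p)/(24 + p) (H(p) = (p - 8/17)/(p + 24) = (-8/17 + p)/(24 + p))
sqrt(S(63) + H(-204)) = sqrt(77 + (-8/17 - 204)/(24 - 204)) = sqrt(77 - 3476/17/(-180)) = sqrt(77 - 1/180*(-3476/17)) = sqrt(77 + 869/765) = sqrt(59774/765) = 11*sqrt(41990)/255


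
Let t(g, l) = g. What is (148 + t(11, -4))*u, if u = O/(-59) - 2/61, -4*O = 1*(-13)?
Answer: -201135/14396 ≈ -13.972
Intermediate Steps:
O = 13/4 (O = -(-13)/4 = -¼*(-13) = 13/4 ≈ 3.2500)
u = -1265/14396 (u = (13/4)/(-59) - 2/61 = (13/4)*(-1/59) - 2*1/61 = -13/236 - 2/61 = -1265/14396 ≈ -0.087872)
(148 + t(11, -4))*u = (148 + 11)*(-1265/14396) = 159*(-1265/14396) = -201135/14396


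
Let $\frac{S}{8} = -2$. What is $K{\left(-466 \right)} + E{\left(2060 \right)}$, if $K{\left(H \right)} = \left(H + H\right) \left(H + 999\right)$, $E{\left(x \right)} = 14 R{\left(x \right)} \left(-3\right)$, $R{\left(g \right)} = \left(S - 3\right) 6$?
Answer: $-491968$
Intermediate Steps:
$S = -16$ ($S = 8 \left(-2\right) = -16$)
$R{\left(g \right)} = -114$ ($R{\left(g \right)} = \left(-16 - 3\right) 6 = \left(-19\right) 6 = -114$)
$E{\left(x \right)} = 4788$ ($E{\left(x \right)} = 14 \left(-114\right) \left(-3\right) = \left(-1596\right) \left(-3\right) = 4788$)
$K{\left(H \right)} = 2 H \left(999 + H\right)$
$K{\left(-466 \right)} + E{\left(2060 \right)} = 2 \left(-466\right) \left(999 - 466\right) + 4788 = 2 \left(-466\right) 533 + 4788 = -496756 + 4788 = -491968$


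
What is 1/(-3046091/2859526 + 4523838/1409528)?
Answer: 1007645490932/2160620456435 ≈ 0.46637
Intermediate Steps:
1/(-3046091/2859526 + 4523838/1409528) = 1/(-3046091*1/2859526 + 4523838*(1/1409528)) = 1/(-3046091/2859526 + 2261919/704764) = 1/(2160620456435/1007645490932) = 1007645490932/2160620456435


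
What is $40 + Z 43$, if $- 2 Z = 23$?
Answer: $- \frac{909}{2} \approx -454.5$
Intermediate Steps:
$Z = - \frac{23}{2}$ ($Z = \left(- \frac{1}{2}\right) 23 = - \frac{23}{2} \approx -11.5$)
$40 + Z 43 = 40 - \frac{989}{2} = - \frac{909}{2}$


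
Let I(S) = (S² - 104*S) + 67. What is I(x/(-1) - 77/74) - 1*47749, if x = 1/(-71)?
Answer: -1313262625975/27604516 ≈ -47574.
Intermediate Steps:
x = -1/71 ≈ -0.014085
I(S) = 67 + S² - 104*S
I(x/(-1) - 77/74) - 1*47749 = (67 + (-1/71/(-1) - 77/74)² - 104*(-1/71/(-1) - 77/74)) - 1*47749 = (67 + (-1/71*(-1) - 77*1/74)² - 104*(-1/71*(-1) - 77*1/74)) - 47749 = (67 + (1/71 - 77/74)² - 104*(1/71 - 77/74)) - 47749 = (67 + (-5393/5254)² - 104*(-5393/5254)) - 47749 = (67 + 29084449/27604516 + 280436/2627) - 47749 = 4825408509/27604516 - 47749 = -1313262625975/27604516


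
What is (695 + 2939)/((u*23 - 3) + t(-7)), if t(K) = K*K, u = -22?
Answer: -79/10 ≈ -7.9000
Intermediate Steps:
t(K) = K²
(695 + 2939)/((u*23 - 3) + t(-7)) = (695 + 2939)/((-22*23 - 3) + (-7)²) = 3634/((-506 - 3) + 49) = 3634/(-509 + 49) = 3634/(-460) = 3634*(-1/460) = -79/10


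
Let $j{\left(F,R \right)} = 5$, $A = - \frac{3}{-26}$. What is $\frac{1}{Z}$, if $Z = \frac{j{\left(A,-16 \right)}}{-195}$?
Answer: $-39$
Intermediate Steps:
$A = \frac{3}{26}$ ($A = \left(-3\right) \left(- \frac{1}{26}\right) = \frac{3}{26} \approx 0.11538$)
$Z = - \frac{1}{39}$ ($Z = \frac{5}{-195} = 5 \left(- \frac{1}{195}\right) = - \frac{1}{39} \approx -0.025641$)
$\frac{1}{Z} = \frac{1}{- \frac{1}{39}} = -39$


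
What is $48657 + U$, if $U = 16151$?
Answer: $64808$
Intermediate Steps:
$48657 + U = 48657 + 16151 = 64808$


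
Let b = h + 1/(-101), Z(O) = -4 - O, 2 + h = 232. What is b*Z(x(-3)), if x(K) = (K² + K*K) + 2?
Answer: -557496/101 ≈ -5519.8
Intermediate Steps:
h = 230 (h = -2 + 232 = 230)
x(K) = 2 + 2*K² (x(K) = (K² + K²) + 2 = 2*K² + 2 = 2 + 2*K²)
b = 23229/101 (b = 230 + 1/(-101) = 230 - 1/101 = 23229/101 ≈ 229.99)
b*Z(x(-3)) = 23229*(-4 - (2 + 2*(-3)²))/101 = 23229*(-4 - (2 + 2*9))/101 = 23229*(-4 - (2 + 18))/101 = 23229*(-4 - 1*20)/101 = 23229*(-4 - 20)/101 = (23229/101)*(-24) = -557496/101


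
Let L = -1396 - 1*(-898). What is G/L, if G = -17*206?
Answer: 1751/249 ≈ 7.0321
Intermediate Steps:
G = -3502
L = -498 (L = -1396 + 898 = -498)
G/L = -3502/(-498) = -3502*(-1/498) = 1751/249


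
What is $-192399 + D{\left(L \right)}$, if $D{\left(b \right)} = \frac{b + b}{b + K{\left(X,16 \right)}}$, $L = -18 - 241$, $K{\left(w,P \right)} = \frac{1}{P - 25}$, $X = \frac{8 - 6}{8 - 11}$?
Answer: $- \frac{224334903}{1166} \approx -1.924 \cdot 10^{5}$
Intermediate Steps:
$X = - \frac{2}{3}$ ($X = \frac{2}{-3} = 2 \left(- \frac{1}{3}\right) = - \frac{2}{3} \approx -0.66667$)
$K{\left(w,P \right)} = \frac{1}{-25 + P}$
$L = -259$ ($L = -18 - 241 = -259$)
$D{\left(b \right)} = \frac{2 b}{- \frac{1}{9} + b}$ ($D{\left(b \right)} = \frac{b + b}{b + \frac{1}{-25 + 16}} = \frac{2 b}{b + \frac{1}{-9}} = \frac{2 b}{b - \frac{1}{9}} = \frac{2 b}{- \frac{1}{9} + b}$)
$-192399 + D{\left(L \right)} = -192399 + 18 \left(-259\right) \frac{1}{-1 + 9 \left(-259\right)} = -192399 + 18 \left(-259\right) \frac{1}{-1 - 2331} = -192399 + 18 \left(-259\right) \frac{1}{-2332} = -192399 + 18 \left(-259\right) \left(- \frac{1}{2332}\right) = -192399 + \frac{2331}{1166} = - \frac{224334903}{1166}$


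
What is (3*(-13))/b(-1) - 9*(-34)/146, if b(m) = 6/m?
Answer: 1255/146 ≈ 8.5959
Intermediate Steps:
(3*(-13))/b(-1) - 9*(-34)/146 = (3*(-13))/((6/(-1))) - 9*(-34)/146 = -39/(6*(-1)) + 306*(1/146) = -39/(-6) + 153/73 = -39*(-⅙) + 153/73 = 13/2 + 153/73 = 1255/146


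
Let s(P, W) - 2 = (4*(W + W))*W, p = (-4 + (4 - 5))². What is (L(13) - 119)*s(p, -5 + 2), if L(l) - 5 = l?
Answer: -7474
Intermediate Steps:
L(l) = 5 + l
p = 25 (p = (-4 - 1)² = (-5)² = 25)
s(P, W) = 2 + 8*W² (s(P, W) = 2 + (4*(W + W))*W = 2 + (4*(2*W))*W = 2 + (8*W)*W = 2 + 8*W²)
(L(13) - 119)*s(p, -5 + 2) = ((5 + 13) - 119)*(2 + 8*(-5 + 2)²) = (18 - 119)*(2 + 8*(-3)²) = -101*(2 + 8*9) = -101*(2 + 72) = -101*74 = -7474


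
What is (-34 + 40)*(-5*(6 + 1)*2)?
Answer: -420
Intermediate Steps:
(-34 + 40)*(-5*(6 + 1)*2) = 6*(-5*7*2) = 6*(-35*2) = 6*(-70) = -420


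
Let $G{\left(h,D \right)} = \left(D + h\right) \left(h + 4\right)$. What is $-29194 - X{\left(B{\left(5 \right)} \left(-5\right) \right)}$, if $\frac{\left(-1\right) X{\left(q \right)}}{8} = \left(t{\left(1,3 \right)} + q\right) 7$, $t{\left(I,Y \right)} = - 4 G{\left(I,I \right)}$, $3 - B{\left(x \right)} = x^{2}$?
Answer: $-25274$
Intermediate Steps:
$B{\left(x \right)} = 3 - x^{2}$
$G{\left(h,D \right)} = \left(4 + h\right) \left(D + h\right)$ ($G{\left(h,D \right)} = \left(D + h\right) \left(4 + h\right) = \left(4 + h\right) \left(D + h\right)$)
$t{\left(I,Y \right)} = - 32 I - 8 I^{2}$ ($t{\left(I,Y \right)} = - 4 \left(I^{2} + 4 I + 4 I + I I\right) = - 4 \left(I^{2} + 4 I + 4 I + I^{2}\right) = - 4 \left(2 I^{2} + 8 I\right) = - 32 I - 8 I^{2}$)
$X{\left(q \right)} = 2240 - 56 q$ ($X{\left(q \right)} = - 8 \left(8 \cdot 1 \left(-4 - 1\right) + q\right) 7 = - 8 \left(8 \cdot 1 \left(-5\right) + q\right) 7 = - 8 \left(-40 + q\right) 7 = - 8 \left(-280 + 7 q\right) = 2240 - 56 q$)
$-29194 - X{\left(B{\left(5 \right)} \left(-5\right) \right)} = -29194 - \left(2240 - 56 \left(3 - 5^{2}\right) \left(-5\right)\right) = -29194 - \left(2240 - 56 \left(3 - 25\right) \left(-5\right)\right) = -29194 - \left(2240 - 56 \left(\left(-22\right) \left(-5\right)\right)\right) = -29194 - \left(2240 - 6160\right) = -29194 - -3920 = -29194 + 3920 = -25274$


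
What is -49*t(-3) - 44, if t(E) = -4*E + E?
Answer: -485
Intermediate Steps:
t(E) = -3*E
-49*t(-3) - 44 = -(-147)*(-3) - 44 = -49*9 - 44 = -441 - 44 = -485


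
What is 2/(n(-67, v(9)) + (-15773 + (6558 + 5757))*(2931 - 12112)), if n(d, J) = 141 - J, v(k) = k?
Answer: 1/15874015 ≈ 6.2996e-8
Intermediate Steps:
2/(n(-67, v(9)) + (-15773 + (6558 + 5757))*(2931 - 12112)) = 2/((141 - 1*9) + (-15773 + (6558 + 5757))*(2931 - 12112)) = 2/((141 - 9) + (-15773 + 12315)*(-9181)) = 2/(132 - 3458*(-9181)) = 2/(132 + 31747898) = 2/31748030 = (1/31748030)*2 = 1/15874015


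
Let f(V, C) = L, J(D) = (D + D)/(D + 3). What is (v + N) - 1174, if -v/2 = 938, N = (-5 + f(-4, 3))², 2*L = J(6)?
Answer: -27281/9 ≈ -3031.2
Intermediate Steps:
J(D) = 2*D/(3 + D) (J(D) = (2*D)/(3 + D) = 2*D/(3 + D))
L = ⅔ (L = (2*6/(3 + 6))/2 = (2*6/9)/2 = (2*6*(⅑))/2 = (½)*(4/3) = ⅔ ≈ 0.66667)
f(V, C) = ⅔
N = 169/9 (N = (-5 + ⅔)² = (-13/3)² = 169/9 ≈ 18.778)
v = -1876 (v = -2*938 = -1876)
(v + N) - 1174 = (-1876 + 169/9) - 1174 = -16715/9 - 1174 = -27281/9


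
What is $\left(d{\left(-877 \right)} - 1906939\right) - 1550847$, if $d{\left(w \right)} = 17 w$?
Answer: $-3472695$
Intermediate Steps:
$\left(d{\left(-877 \right)} - 1906939\right) - 1550847 = \left(17 \left(-877\right) - 1906939\right) - 1550847 = \left(-14909 - 1906939\right) - 1550847 = -1921848 - 1550847 = -3472695$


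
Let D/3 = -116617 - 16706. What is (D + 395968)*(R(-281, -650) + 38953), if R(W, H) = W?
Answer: -154726672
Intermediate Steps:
D = -399969 (D = 3*(-116617 - 16706) = 3*(-133323) = -399969)
(D + 395968)*(R(-281, -650) + 38953) = (-399969 + 395968)*(-281 + 38953) = -4001*38672 = -154726672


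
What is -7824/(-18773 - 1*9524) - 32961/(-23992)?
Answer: 1120410825/678901624 ≈ 1.6503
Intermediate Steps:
-7824/(-18773 - 1*9524) - 32961/(-23992) = -7824/(-18773 - 9524) - 32961*(-1/23992) = -7824/(-28297) + 32961/23992 = -7824*(-1/28297) + 32961/23992 = 7824/28297 + 32961/23992 = 1120410825/678901624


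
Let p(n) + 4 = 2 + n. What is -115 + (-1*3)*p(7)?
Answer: -130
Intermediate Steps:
p(n) = -2 + n (p(n) = -4 + (2 + n) = -2 + n)
-115 + (-1*3)*p(7) = -115 + (-1*3)*(-2 + 7) = -115 - 3*5 = -115 - 15 = -130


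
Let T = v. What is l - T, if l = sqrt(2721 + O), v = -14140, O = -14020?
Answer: 14140 + I*sqrt(11299) ≈ 14140.0 + 106.3*I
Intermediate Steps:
T = -14140
l = I*sqrt(11299) (l = sqrt(2721 - 14020) = sqrt(-11299) = I*sqrt(11299) ≈ 106.3*I)
l - T = I*sqrt(11299) - 1*(-14140) = I*sqrt(11299) + 14140 = 14140 + I*sqrt(11299)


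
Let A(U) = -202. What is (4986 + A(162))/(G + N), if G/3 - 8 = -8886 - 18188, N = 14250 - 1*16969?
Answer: -4784/83917 ≈ -0.057009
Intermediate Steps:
N = -2719 (N = 14250 - 16969 = -2719)
G = -81198 (G = 24 + 3*(-8886 - 18188) = 24 + 3*(-27074) = 24 - 81222 = -81198)
(4986 + A(162))/(G + N) = (4986 - 202)/(-81198 - 2719) = 4784/(-83917) = 4784*(-1/83917) = -4784/83917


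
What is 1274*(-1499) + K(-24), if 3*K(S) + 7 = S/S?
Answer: -1909728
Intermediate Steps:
K(S) = -2 (K(S) = -7/3 + (S/S)/3 = -7/3 + (1/3)*1 = -7/3 + 1/3 = -2)
1274*(-1499) + K(-24) = 1274*(-1499) - 2 = -1909726 - 2 = -1909728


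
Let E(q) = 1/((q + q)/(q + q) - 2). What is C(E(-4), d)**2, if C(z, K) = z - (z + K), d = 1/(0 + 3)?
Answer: 1/9 ≈ 0.11111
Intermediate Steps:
d = 1/3 ≈ 0.33333
E(q) = -1 (E(q) = 1/((2*q)/((2*q)) - 2) = 1/((2*q)*(1/(2*q)) - 2) = 1/(1 - 2) = 1/(-1) = -1)
C(z, K) = -K (C(z, K) = z - (K + z) = z + (-K - z) = -K)
C(E(-4), d)**2 = (-1*1/3)**2 = (-1/3)**2 = 1/9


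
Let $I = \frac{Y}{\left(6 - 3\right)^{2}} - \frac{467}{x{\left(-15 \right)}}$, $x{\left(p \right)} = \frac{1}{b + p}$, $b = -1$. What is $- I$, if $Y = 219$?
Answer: $- \frac{22489}{3} \approx -7496.3$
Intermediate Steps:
$x{\left(p \right)} = \frac{1}{-1 + p}$
$I = \frac{22489}{3}$ ($I = \frac{219}{\left(6 - 3\right)^{2}} - \frac{467}{\frac{1}{-1 - 15}} = \frac{219}{3^{2}} - \frac{467}{\frac{1}{-16}} = \frac{219}{9} - \frac{467}{- \frac{1}{16}} = 219 \cdot \frac{1}{9} - -7472 = \frac{73}{3} + 7472 = \frac{22489}{3} \approx 7496.3$)
$- I = \left(-1\right) \frac{22489}{3} = - \frac{22489}{3}$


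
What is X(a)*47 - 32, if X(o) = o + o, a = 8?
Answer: 720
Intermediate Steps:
X(o) = 2*o
X(a)*47 - 32 = (2*8)*47 - 32 = 16*47 - 32 = 752 - 32 = 720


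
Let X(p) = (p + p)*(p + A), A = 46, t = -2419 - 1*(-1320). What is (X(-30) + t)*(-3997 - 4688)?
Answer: 17882415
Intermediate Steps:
t = -1099 (t = -2419 + 1320 = -1099)
X(p) = 2*p*(46 + p) (X(p) = (p + p)*(p + 46) = (2*p)*(46 + p) = 2*p*(46 + p))
(X(-30) + t)*(-3997 - 4688) = (2*(-30)*(46 - 30) - 1099)*(-3997 - 4688) = (2*(-30)*16 - 1099)*(-8685) = (-960 - 1099)*(-8685) = -2059*(-8685) = 17882415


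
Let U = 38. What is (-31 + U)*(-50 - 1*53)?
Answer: -721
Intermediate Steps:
(-31 + U)*(-50 - 1*53) = (-31 + 38)*(-50 - 1*53) = 7*(-50 - 53) = 7*(-103) = -721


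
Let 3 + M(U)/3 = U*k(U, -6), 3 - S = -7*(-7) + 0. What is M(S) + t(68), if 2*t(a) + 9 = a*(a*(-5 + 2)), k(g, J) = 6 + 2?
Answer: -16107/2 ≈ -8053.5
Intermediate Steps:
S = -46 (S = 3 - (-7*(-7) + 0) = 3 - (49 + 0) = 3 - 1*49 = 3 - 49 = -46)
k(g, J) = 8
M(U) = -9 + 24*U (M(U) = -9 + 3*(U*8) = -9 + 3*(8*U) = -9 + 24*U)
t(a) = -9/2 - 3*a²/2 (t(a) = -9/2 + (a*(a*(-5 + 2)))/2 = -9/2 + (a*(a*(-3)))/2 = -9/2 + (a*(-3*a))/2 = -9/2 + (-3*a²)/2 = -9/2 - 3*a²/2)
M(S) + t(68) = (-9 + 24*(-46)) + (-9/2 - 3/2*68²) = (-9 - 1104) + (-9/2 - 3/2*4624) = -1113 + (-9/2 - 6936) = -1113 - 13881/2 = -16107/2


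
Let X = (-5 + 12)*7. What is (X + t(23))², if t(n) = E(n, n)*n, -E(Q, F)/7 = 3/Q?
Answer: 784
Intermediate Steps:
E(Q, F) = -21/Q
t(n) = -21 (t(n) = (-21/n)*n = -21)
X = 49 (X = 7*7 = 49)
(X + t(23))² = (49 - 21)² = 28² = 784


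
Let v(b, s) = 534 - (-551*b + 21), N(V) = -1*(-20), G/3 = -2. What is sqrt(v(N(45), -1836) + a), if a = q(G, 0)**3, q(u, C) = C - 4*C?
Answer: sqrt(11533) ≈ 107.39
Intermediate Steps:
G = -6 (G = 3*(-2) = -6)
q(u, C) = -3*C
N(V) = 20
a = 0 (a = (-3*0)**3 = 0**3 = 0)
v(b, s) = 513 + 551*b (v(b, s) = 534 - (21 - 551*b) = 534 + (-21 + 551*b) = 513 + 551*b)
sqrt(v(N(45), -1836) + a) = sqrt((513 + 551*20) + 0) = sqrt((513 + 11020) + 0) = sqrt(11533 + 0) = sqrt(11533)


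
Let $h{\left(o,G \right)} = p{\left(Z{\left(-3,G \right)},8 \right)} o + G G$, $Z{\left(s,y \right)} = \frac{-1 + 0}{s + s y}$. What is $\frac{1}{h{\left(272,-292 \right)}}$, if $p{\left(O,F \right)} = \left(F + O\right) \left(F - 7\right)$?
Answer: $\frac{873}{76334848} \approx 1.1436 \cdot 10^{-5}$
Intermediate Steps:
$Z{\left(s,y \right)} = - \frac{1}{s + s y}$
$p{\left(O,F \right)} = \left(-7 + F\right) \left(F + O\right)$ ($p{\left(O,F \right)} = \left(F + O\right) \left(-7 + F\right) = \left(-7 + F\right) \left(F + O\right)$)
$h{\left(o,G \right)} = G^{2} + o \left(8 + \frac{1}{3 \left(1 + G\right)}\right)$ ($h{\left(o,G \right)} = \left(8^{2} - 56 - 7 \left(- \frac{1}{\left(-3\right) \left(1 + G\right)}\right) + 8 \left(- \frac{1}{\left(-3\right) \left(1 + G\right)}\right)\right) o + G G = \left(64 - 56 - 7 \left(\left(-1\right) \left(- \frac{1}{3}\right) \frac{1}{1 + G}\right) + 8 \left(\left(-1\right) \left(- \frac{1}{3}\right) \frac{1}{1 + G}\right)\right) o + G^{2} = \left(64 - 56 - 7 \frac{1}{3 \left(1 + G\right)} + 8 \frac{1}{3 \left(1 + G\right)}\right) o + G^{2} = \left(64 - 56 - \frac{7}{3 \left(1 + G\right)} + \frac{8}{3 \left(1 + G\right)}\right) o + G^{2} = \left(8 + \frac{1}{3 \left(1 + G\right)}\right) o + G^{2} = o \left(8 + \frac{1}{3 \left(1 + G\right)}\right) + G^{2} = G^{2} + o \left(8 + \frac{1}{3 \left(1 + G\right)}\right)$)
$\frac{1}{h{\left(272,-292 \right)}} = \frac{1}{\frac{1}{3} \frac{1}{1 - 292} \left(272 \left(25 + 24 \left(-292\right)\right) + 3 \left(-292\right)^{2} \left(1 - 292\right)\right)} = \frac{1}{\frac{1}{3} \frac{1}{-291} \left(272 \left(25 - 7008\right) + 3 \cdot 85264 \left(-291\right)\right)} = \frac{1}{\frac{1}{3} \left(- \frac{1}{291}\right) \left(272 \left(-6983\right) - 74435472\right)} = \frac{1}{\frac{1}{3} \left(- \frac{1}{291}\right) \left(-1899376 - 74435472\right)} = \frac{1}{\frac{1}{3} \left(- \frac{1}{291}\right) \left(-76334848\right)} = \frac{1}{\frac{76334848}{873}} = \frac{873}{76334848}$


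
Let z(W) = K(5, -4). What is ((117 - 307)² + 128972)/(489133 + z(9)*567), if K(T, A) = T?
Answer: 10317/30748 ≈ 0.33553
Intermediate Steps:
z(W) = 5
((117 - 307)² + 128972)/(489133 + z(9)*567) = ((117 - 307)² + 128972)/(489133 + 5*567) = ((-190)² + 128972)/(489133 + 2835) = (36100 + 128972)/491968 = 165072*(1/491968) = 10317/30748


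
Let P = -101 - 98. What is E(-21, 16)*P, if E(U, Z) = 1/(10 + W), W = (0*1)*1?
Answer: -199/10 ≈ -19.900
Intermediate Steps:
P = -199
W = 0 (W = 0*1 = 0)
E(U, Z) = ⅒ (E(U, Z) = 1/(10 + 0) = 1/10 = ⅒)
E(-21, 16)*P = (⅒)*(-199) = -199/10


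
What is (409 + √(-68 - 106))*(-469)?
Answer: -191821 - 469*I*√174 ≈ -1.9182e+5 - 6186.5*I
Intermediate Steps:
(409 + √(-68 - 106))*(-469) = (409 + √(-174))*(-469) = (409 + I*√174)*(-469) = -191821 - 469*I*√174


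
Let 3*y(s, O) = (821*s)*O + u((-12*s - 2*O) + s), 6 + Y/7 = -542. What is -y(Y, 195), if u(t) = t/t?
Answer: 614124419/3 ≈ 2.0471e+8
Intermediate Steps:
u(t) = 1
Y = -3836 (Y = -42 + 7*(-542) = -42 - 3794 = -3836)
y(s, O) = 1/3 + 821*O*s/3 (y(s, O) = ((821*s)*O + 1)/3 = (821*O*s + 1)/3 = (1 + 821*O*s)/3 = 1/3 + 821*O*s/3)
-y(Y, 195) = -(1/3 + (821/3)*195*(-3836)) = -(1/3 - 204708140) = -1*(-614124419/3) = 614124419/3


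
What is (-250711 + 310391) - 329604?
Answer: -269924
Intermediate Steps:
(-250711 + 310391) - 329604 = 59680 - 329604 = -269924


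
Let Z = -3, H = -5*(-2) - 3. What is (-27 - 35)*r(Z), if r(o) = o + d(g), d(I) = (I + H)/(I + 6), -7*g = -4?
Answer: 2635/23 ≈ 114.57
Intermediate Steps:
H = 7 (H = 10 - 3 = 7)
g = 4/7 (g = -⅐*(-4) = 4/7 ≈ 0.57143)
d(I) = (7 + I)/(6 + I) (d(I) = (I + 7)/(I + 6) = (7 + I)/(6 + I))
r(o) = 53/46 + o (r(o) = o + (7 + 4/7)/(6 + 4/7) = o + (53/7)/(46/7) = o + (7/46)*(53/7) = o + 53/46 = 53/46 + o)
(-27 - 35)*r(Z) = (-27 - 35)*(53/46 - 3) = -62*(-85/46) = 2635/23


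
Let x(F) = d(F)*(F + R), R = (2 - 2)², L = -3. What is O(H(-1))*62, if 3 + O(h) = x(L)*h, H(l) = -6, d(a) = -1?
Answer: -1302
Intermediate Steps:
R = 0 (R = 0² = 0)
x(F) = -F (x(F) = -(F + 0) = -F)
O(h) = -3 + 3*h (O(h) = -3 + (-1*(-3))*h = -3 + 3*h)
O(H(-1))*62 = (-3 + 3*(-6))*62 = (-3 - 18)*62 = -21*62 = -1302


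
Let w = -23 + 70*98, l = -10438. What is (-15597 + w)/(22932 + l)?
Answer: -4380/6247 ≈ -0.70114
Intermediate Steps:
w = 6837 (w = -23 + 6860 = 6837)
(-15597 + w)/(22932 + l) = (-15597 + 6837)/(22932 - 10438) = -8760/12494 = -8760*1/12494 = -4380/6247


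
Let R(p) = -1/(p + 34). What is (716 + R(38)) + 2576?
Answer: 237023/72 ≈ 3292.0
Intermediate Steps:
R(p) = -1/(34 + p)
(716 + R(38)) + 2576 = (716 - 1/(34 + 38)) + 2576 = (716 - 1/72) + 2576 = 51551/72 + 2576 = 237023/72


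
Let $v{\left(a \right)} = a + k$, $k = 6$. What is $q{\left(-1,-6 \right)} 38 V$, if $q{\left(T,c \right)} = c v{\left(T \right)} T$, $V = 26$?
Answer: $29640$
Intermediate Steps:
$v{\left(a \right)} = 6 + a$ ($v{\left(a \right)} = a + 6 = 6 + a$)
$q{\left(T,c \right)} = T c \left(6 + T\right)$ ($q{\left(T,c \right)} = c \left(6 + T\right) T = T c \left(6 + T\right)$)
$q{\left(-1,-6 \right)} 38 V = \left(-1\right) \left(-6\right) \left(6 - 1\right) 38 \cdot 26 = \left(-1\right) \left(-6\right) 5 \cdot 38 \cdot 26 = 30 \cdot 38 \cdot 26 = 1140 \cdot 26 = 29640$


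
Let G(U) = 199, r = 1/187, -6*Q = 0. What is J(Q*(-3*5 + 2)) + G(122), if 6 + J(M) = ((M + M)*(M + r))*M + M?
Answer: 193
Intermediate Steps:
Q = 0 (Q = -1/6*0 = 0)
r = 1/187 ≈ 0.0053476
J(M) = -6 + M + 2*M**2*(1/187 + M) (J(M) = -6 + (((M + M)*(M + 1/187))*M + M) = -6 + (((2*M)*(1/187 + M))*M + M) = -6 + ((2*M*(1/187 + M))*M + M) = -6 + (2*M**2*(1/187 + M) + M) = -6 + (M + 2*M**2*(1/187 + M)) = -6 + M + 2*M**2*(1/187 + M))
J(Q*(-3*5 + 2)) + G(122) = (-6 + 0*(-3*5 + 2) + 2*(0*(-3*5 + 2))**3 + 2*(0*(-3*5 + 2))**2/187) + 199 = (-6 + 0*(-15 + 2) + 2*(0*(-15 + 2))**3 + 2*(0*(-15 + 2))**2/187) + 199 = (-6 + 0*(-13) + 2*(0*(-13))**3 + 2*(0*(-13))**2/187) + 199 = (-6 + 0 + 2*0**3 + (2/187)*0**2) + 199 = (-6 + 0 + 2*0 + (2/187)*0) + 199 = (-6 + 0 + 0 + 0) + 199 = -6 + 199 = 193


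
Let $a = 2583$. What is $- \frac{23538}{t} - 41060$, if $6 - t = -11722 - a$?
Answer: $- \frac{587633198}{14311} \approx -41062.0$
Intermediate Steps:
$t = 14311$ ($t = 6 - \left(-11722 - 2583\right) = 6 - -14305 = 6 + 14305 = 14311$)
$- \frac{23538}{t} - 41060 = - \frac{23538}{14311} - 41060 = - \frac{587633198}{14311}$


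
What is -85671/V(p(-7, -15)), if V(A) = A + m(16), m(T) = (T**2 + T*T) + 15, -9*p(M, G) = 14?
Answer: -771039/4729 ≈ -163.04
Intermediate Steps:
p(M, G) = -14/9 (p(M, G) = -1/9*14 = -14/9)
m(T) = 15 + 2*T**2 (m(T) = (T**2 + T**2) + 15 = 2*T**2 + 15 = 15 + 2*T**2)
V(A) = 527 + A (V(A) = A + (15 + 2*16**2) = A + (15 + 2*256) = A + (15 + 512) = A + 527 = 527 + A)
-85671/V(p(-7, -15)) = -85671/(527 - 14/9) = -85671/4729/9 = -85671*9/4729 = -771039/4729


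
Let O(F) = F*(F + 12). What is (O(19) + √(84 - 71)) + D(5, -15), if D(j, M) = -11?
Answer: 578 + √13 ≈ 581.61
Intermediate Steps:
O(F) = F*(12 + F)
(O(19) + √(84 - 71)) + D(5, -15) = (19*(12 + 19) + √(84 - 71)) - 11 = (19*31 + √13) - 11 = (589 + √13) - 11 = 578 + √13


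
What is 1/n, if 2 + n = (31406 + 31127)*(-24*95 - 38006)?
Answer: -1/2519204440 ≈ -3.9695e-10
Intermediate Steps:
n = -2519204440 (n = -2 + (31406 + 31127)*(-24*95 - 38006) = -2 + 62533*(-2280 - 38006) = -2 + 62533*(-40286) = -2 - 2519204438 = -2519204440)
1/n = 1/(-2519204440) = -1/2519204440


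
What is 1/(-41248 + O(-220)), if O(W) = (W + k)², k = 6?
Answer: 1/4548 ≈ 0.00021988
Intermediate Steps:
O(W) = (6 + W)² (O(W) = (W + 6)² = (6 + W)²)
1/(-41248 + O(-220)) = 1/(-41248 + (6 - 220)²) = 1/(-41248 + (-214)²) = 1/(-41248 + 45796) = 1/4548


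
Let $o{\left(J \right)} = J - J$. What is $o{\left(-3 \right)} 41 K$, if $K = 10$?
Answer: $0$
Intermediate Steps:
$o{\left(J \right)} = 0$
$o{\left(-3 \right)} 41 K = 0 \cdot 41 \cdot 10 = 0 \cdot 10 = 0$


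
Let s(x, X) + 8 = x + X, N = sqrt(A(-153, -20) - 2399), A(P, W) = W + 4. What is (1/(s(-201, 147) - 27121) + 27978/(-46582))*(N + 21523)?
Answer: -8184901561394/633119253 - 380286278*I*sqrt(2415)/633119253 ≈ -12928.0 - 29.518*I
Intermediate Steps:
A(P, W) = 4 + W
N = I*sqrt(2415) (N = sqrt((4 - 20) - 2399) = sqrt(-16 - 2399) = sqrt(-2415) = I*sqrt(2415) ≈ 49.143*I)
s(x, X) = -8 + X + x (s(x, X) = -8 + (x + X) = -8 + (X + x) = -8 + X + x)
(1/(s(-201, 147) - 27121) + 27978/(-46582))*(N + 21523) = (1/((-8 + 147 - 201) - 27121) + 27978/(-46582))*(I*sqrt(2415) + 21523) = (1/(-62 - 27121) + 27978*(-1/46582))*(21523 + I*sqrt(2415)) = (1/(-27183) - 13989/23291)*(21523 + I*sqrt(2415)) = (-1/27183 - 13989/23291)*(21523 + I*sqrt(2415)) = -380286278*(21523 + I*sqrt(2415))/633119253 = -8184901561394/633119253 - 380286278*I*sqrt(2415)/633119253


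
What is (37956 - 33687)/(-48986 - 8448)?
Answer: -4269/57434 ≈ -0.074329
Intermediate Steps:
(37956 - 33687)/(-48986 - 8448) = 4269/(-57434) = 4269*(-1/57434) = -4269/57434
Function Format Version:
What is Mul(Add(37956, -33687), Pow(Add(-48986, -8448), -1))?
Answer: Rational(-4269, 57434) ≈ -0.074329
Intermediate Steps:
Mul(Add(37956, -33687), Pow(Add(-48986, -8448), -1)) = Mul(4269, Pow(-57434, -1)) = Mul(4269, Rational(-1, 57434)) = Rational(-4269, 57434)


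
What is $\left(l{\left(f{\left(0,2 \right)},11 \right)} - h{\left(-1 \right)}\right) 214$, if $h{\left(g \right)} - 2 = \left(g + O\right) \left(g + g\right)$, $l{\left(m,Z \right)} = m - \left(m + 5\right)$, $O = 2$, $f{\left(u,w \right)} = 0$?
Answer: $-1070$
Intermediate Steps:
$l{\left(m,Z \right)} = -5$ ($l{\left(m,Z \right)} = m - \left(5 + m\right) = -5$)
$h{\left(g \right)} = 2 + 2 g \left(2 + g\right)$ ($h{\left(g \right)} = 2 + \left(g + 2\right) \left(g + g\right) = 2 + \left(2 + g\right) 2 g = 2 + 2 g \left(2 + g\right)$)
$\left(l{\left(f{\left(0,2 \right)},11 \right)} - h{\left(-1 \right)}\right) 214 = \left(-5 - \left(2 + 2 \left(-1\right)^{2} + 4 \left(-1\right)\right)\right) 214 = \left(-5 - \left(2 + 2 \cdot 1 - 4\right)\right) 214 = \left(-5 - \left(2 + 2 - 4\right)\right) 214 = \left(-5 - 0\right) 214 = \left(-5 + 0\right) 214 = \left(-5\right) 214 = -1070$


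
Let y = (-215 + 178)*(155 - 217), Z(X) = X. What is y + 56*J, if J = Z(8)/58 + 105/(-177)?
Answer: 3881410/1711 ≈ 2268.5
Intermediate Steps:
J = -779/1711 (J = 8/58 + 105/(-177) = 8*(1/58) + 105*(-1/177) = 4/29 - 35/59 = -779/1711 ≈ -0.45529)
y = 2294 (y = -37*(-62) = 2294)
y + 56*J = 2294 + 56*(-779/1711) = 2294 - 43624/1711 = 3881410/1711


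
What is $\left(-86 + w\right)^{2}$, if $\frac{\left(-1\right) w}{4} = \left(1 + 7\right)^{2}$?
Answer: $116964$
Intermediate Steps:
$w = -256$ ($w = - 4 \left(1 + 7\right)^{2} = - 4 \cdot 8^{2} = \left(-4\right) 64 = -256$)
$\left(-86 + w\right)^{2} = \left(-86 - 256\right)^{2} = \left(-342\right)^{2} = 116964$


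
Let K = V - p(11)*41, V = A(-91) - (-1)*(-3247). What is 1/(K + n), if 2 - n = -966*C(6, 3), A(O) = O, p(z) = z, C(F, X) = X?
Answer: -1/889 ≈ -0.0011249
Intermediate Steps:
V = -3338 (V = -91 - (-1)*(-3247) = -91 - 1*3247 = -91 - 3247 = -3338)
n = 2900 (n = 2 - (-966)*3 = 2 - 1*(-2898) = 2 + 2898 = 2900)
K = -3789 (K = -3338 - 11*41 = -3338 - 1*451 = -3338 - 451 = -3789)
1/(K + n) = 1/(-3789 + 2900) = 1/(-889) = -1/889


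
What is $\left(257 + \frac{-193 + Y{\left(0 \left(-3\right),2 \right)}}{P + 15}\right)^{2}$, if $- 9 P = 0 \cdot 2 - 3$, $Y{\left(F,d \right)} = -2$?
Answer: $\frac{126270169}{2116} \approx 59674.0$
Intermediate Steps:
$P = \frac{1}{3}$ ($P = - \frac{0 \cdot 2 - 3}{9} = - \frac{0 - 3}{9} = \left(- \frac{1}{9}\right) \left(-3\right) = \frac{1}{3} \approx 0.33333$)
$\left(257 + \frac{-193 + Y{\left(0 \left(-3\right),2 \right)}}{P + 15}\right)^{2} = \left(257 + \frac{-193 - 2}{\frac{1}{3} + 15}\right)^{2} = \left(257 - \frac{195}{\frac{46}{3}}\right)^{2} = \left(257 - \frac{585}{46}\right)^{2} = \left(\frac{11237}{46}\right)^{2} = \frac{126270169}{2116}$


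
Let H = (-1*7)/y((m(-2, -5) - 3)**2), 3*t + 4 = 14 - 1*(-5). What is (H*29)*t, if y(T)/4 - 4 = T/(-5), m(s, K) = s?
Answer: 1015/4 ≈ 253.75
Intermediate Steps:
t = 5 (t = -4/3 + (14 - 1*(-5))/3 = -4/3 + (14 + 5)/3 = -4/3 + (1/3)*19 = -4/3 + 19/3 = 5)
y(T) = 16 - 4*T/5 (y(T) = 16 + 4*(T/(-5)) = 16 + 4*(T*(-1/5)) = 16 + 4*(-T/5) = 16 - 4*T/5)
H = 7/4 (H = (-1*7)/(16 - 4*(-2 - 3)**2/5) = -7/(16 - 4/5*(-5)**2) = -7/(16 - 4/5*25) = -7/(16 - 20) = -7/(-4) = -7*(-1/4) = 7/4 ≈ 1.7500)
(H*29)*t = ((7/4)*29)*5 = (203/4)*5 = 1015/4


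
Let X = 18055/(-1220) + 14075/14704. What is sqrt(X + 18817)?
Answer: sqrt(945456325479433)/224236 ≈ 137.12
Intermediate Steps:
X = -12415461/896944 (X = 18055*(-1/1220) + 14075*(1/14704) = -3611/244 + 14075/14704 = -12415461/896944 ≈ -13.842)
sqrt(X + 18817) = sqrt(-12415461/896944 + 18817) = sqrt(16865379787/896944) = sqrt(945456325479433)/224236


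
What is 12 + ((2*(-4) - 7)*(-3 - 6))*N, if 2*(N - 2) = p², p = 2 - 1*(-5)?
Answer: 7179/2 ≈ 3589.5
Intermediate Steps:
p = 7 (p = 2 + 5 = 7)
N = 53/2 (N = 2 + (½)*7² = 2 + (½)*49 = 2 + 49/2 = 53/2 ≈ 26.500)
12 + ((2*(-4) - 7)*(-3 - 6))*N = 12 + ((2*(-4) - 7)*(-3 - 6))*(53/2) = 12 + ((-8 - 7)*(-9))*(53/2) = 12 - 15*(-9)*(53/2) = 12 + 135*(53/2) = 12 + 7155/2 = 7179/2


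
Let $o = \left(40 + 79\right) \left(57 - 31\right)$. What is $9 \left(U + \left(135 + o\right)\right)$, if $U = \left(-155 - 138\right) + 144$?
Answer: $27720$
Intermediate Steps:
$U = -149$ ($U = -293 + 144 = -149$)
$o = 3094$ ($o = 119 \cdot 26 = 3094$)
$9 \left(U + \left(135 + o\right)\right) = 9 \left(-149 + \left(135 + 3094\right)\right) = 9 \left(-149 + 3229\right) = 9 \cdot 3080 = 27720$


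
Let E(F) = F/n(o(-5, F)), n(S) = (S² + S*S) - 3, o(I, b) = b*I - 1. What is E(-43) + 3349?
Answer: 306731518/91589 ≈ 3349.0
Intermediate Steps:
o(I, b) = -1 + I*b (o(I, b) = I*b - 1 = -1 + I*b)
n(S) = -3 + 2*S² (n(S) = (S² + S²) - 3 = 2*S² - 3 = -3 + 2*S²)
E(F) = F/(-3 + 2*(-1 - 5*F)²)
E(-43) + 3349 = -43/(-3 + 2*(1 + 5*(-43))²) + 3349 = -43/(-3 + 2*(1 - 215)²) + 3349 = -43/(-3 + 2*(-214)²) + 3349 = -43/(-3 + 2*45796) + 3349 = -43/(-3 + 91592) + 3349 = -43/91589 + 3349 = 306731518/91589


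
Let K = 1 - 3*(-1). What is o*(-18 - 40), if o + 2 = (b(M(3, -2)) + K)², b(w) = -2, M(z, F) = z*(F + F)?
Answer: -116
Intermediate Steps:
M(z, F) = 2*F*z (M(z, F) = z*(2*F) = 2*F*z)
K = 4 (K = 1 + 3 = 4)
o = 2 (o = -2 + (-2 + 4)² = -2 + 2² = -2 + 4 = 2)
o*(-18 - 40) = 2*(-18 - 40) = 2*(-58) = -116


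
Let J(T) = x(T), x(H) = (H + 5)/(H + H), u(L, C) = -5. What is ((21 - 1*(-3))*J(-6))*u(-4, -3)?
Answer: -10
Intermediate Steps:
x(H) = (5 + H)/(2*H) (x(H) = (5 + H)/((2*H)) = (5 + H)*(1/(2*H)) = (5 + H)/(2*H))
J(T) = (5 + T)/(2*T)
((21 - 1*(-3))*J(-6))*u(-4, -3) = ((21 - 1*(-3))*((1/2)*(5 - 6)/(-6)))*(-5) = ((21 + 3)*((1/2)*(-1/6)*(-1)))*(-5) = (24*(1/12))*(-5) = 2*(-5) = -10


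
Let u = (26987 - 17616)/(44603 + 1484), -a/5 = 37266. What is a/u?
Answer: -8587390710/9371 ≈ -9.1638e+5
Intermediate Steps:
a = -186330 (a = -5*37266 = -186330)
u = 9371/46087 ≈ 0.20333
a/u = -186330/9371/46087 = -186330*46087/9371 = -8587390710/9371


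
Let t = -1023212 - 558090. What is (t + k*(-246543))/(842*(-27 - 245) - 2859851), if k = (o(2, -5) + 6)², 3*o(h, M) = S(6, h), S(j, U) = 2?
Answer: 37616306/9266625 ≈ 4.0593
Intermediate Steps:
o(h, M) = ⅔ (o(h, M) = (⅓)*2 = ⅔)
t = -1581302
k = 400/9 (k = (⅔ + 6)² = (20/3)² = 400/9 ≈ 44.444)
(t + k*(-246543))/(842*(-27 - 245) - 2859851) = (-1581302 + (400/9)*(-246543))/(842*(-27 - 245) - 2859851) = (-1581302 - 32872400/3)/(842*(-272) - 2859851) = -37616306/(3*(-229024 - 2859851)) = -37616306/3/(-3088875) = -37616306/3*(-1/3088875) = 37616306/9266625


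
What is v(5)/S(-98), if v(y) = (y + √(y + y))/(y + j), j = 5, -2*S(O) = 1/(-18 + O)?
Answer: 116 + 116*√10/5 ≈ 189.36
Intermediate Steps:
S(O) = -1/(2*(-18 + O))
v(y) = (y + √2*√y)/(5 + y) (v(y) = (y + √(y + y))/(y + 5) = (y + √(2*y))/(5 + y) = (y + √2*√y)/(5 + y))
v(5)/S(-98) = ((5 + √2*√5)/(5 + 5))/((-1/(-36 + 2*(-98)))) = ((5 + √10)/10)/((-1/(-36 - 196))) = ((5 + √10)/10)/((-1/(-232))) = (½ + √10/10)/((-1*(-1/232))) = (½ + √10/10)/(1/232) = (½ + √10/10)*232 = 116 + 116*√10/5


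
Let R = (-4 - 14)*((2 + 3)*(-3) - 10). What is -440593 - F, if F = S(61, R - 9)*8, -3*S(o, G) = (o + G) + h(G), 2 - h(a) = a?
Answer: -440425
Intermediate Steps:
h(a) = 2 - a
R = 450 (R = -18*(5*(-3) - 10) = -18*(-15 - 10) = -18*(-25) = 450)
S(o, G) = -2/3 - o/3 (S(o, G) = -((o + G) + (2 - G))/3 = -((G + o) + (2 - G))/3 = -(2 + o)/3 = -2/3 - o/3)
F = -168 (F = (-2/3 - 1/3*61)*8 = (-2/3 - 61/3)*8 = -21*8 = -168)
-440593 - F = -440593 - 1*(-168) = -440593 + 168 = -440425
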